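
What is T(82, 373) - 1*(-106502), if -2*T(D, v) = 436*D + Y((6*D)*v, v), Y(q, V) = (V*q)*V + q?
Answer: -12766201914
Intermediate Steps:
Y(q, V) = q + q*V**2 (Y(q, V) = q*V**2 + q = q + q*V**2)
T(D, v) = -218*D - 3*D*v*(1 + v**2) (T(D, v) = -(436*D + ((6*D)*v)*(1 + v**2))/2 = -(436*D + (6*D*v)*(1 + v**2))/2 = -(436*D + 6*D*v*(1 + v**2))/2 = -218*D - 3*D*v*(1 + v**2))
T(82, 373) - 1*(-106502) = 82*(-218 - 3*373*(1 + 373**2)) - 1*(-106502) = 82*(-218 - 3*373*(1 + 139129)) + 106502 = 82*(-218 - 3*373*139130) + 106502 = 82*(-218 - 155686470) + 106502 = 82*(-155686688) + 106502 = -12766308416 + 106502 = -12766201914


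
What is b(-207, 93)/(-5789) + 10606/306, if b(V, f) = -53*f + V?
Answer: 31484875/885717 ≈ 35.547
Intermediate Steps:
b(V, f) = V - 53*f
b(-207, 93)/(-5789) + 10606/306 = (-207 - 53*93)/(-5789) + 10606/306 = (-207 - 4929)*(-1/5789) + 10606*(1/306) = -5136*(-1/5789) + 5303/153 = 5136/5789 + 5303/153 = 31484875/885717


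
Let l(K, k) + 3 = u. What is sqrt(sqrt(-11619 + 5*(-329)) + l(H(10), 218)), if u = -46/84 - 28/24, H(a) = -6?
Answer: sqrt(-231 + 196*I*sqrt(829))/7 ≈ 7.4348 + 7.7453*I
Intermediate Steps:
u = -12/7 (u = -46*1/84 - 28*1/24 = -23/42 - 7/6 = -12/7 ≈ -1.7143)
l(K, k) = -33/7 (l(K, k) = -3 - 12/7 = -33/7)
sqrt(sqrt(-11619 + 5*(-329)) + l(H(10), 218)) = sqrt(sqrt(-11619 + 5*(-329)) - 33/7) = sqrt(sqrt(-11619 - 1645) - 33/7) = sqrt(sqrt(-13264) - 33/7) = sqrt(4*I*sqrt(829) - 33/7) = sqrt(-33/7 + 4*I*sqrt(829))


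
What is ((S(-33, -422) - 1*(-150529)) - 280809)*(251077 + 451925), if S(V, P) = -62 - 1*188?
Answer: -91762851060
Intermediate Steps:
S(V, P) = -250 (S(V, P) = -62 - 188 = -250)
((S(-33, -422) - 1*(-150529)) - 280809)*(251077 + 451925) = ((-250 - 1*(-150529)) - 280809)*(251077 + 451925) = ((-250 + 150529) - 280809)*703002 = (150279 - 280809)*703002 = -130530*703002 = -91762851060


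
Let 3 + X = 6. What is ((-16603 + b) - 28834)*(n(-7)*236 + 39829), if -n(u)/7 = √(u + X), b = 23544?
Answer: -871976297 + 72334472*I ≈ -8.7198e+8 + 7.2334e+7*I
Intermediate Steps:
X = 3 (X = -3 + 6 = 3)
n(u) = -7*√(3 + u) (n(u) = -7*√(u + 3) = -7*√(3 + u))
((-16603 + b) - 28834)*(n(-7)*236 + 39829) = ((-16603 + 23544) - 28834)*(-7*√(3 - 7)*236 + 39829) = (6941 - 28834)*(-14*I*236 + 39829) = -21893*(-14*I*236 + 39829) = -21893*(-3304*I + 39829) = -21893*(39829 - 3304*I) = -871976297 + 72334472*I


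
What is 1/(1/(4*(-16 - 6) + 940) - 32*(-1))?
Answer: 852/27265 ≈ 0.031249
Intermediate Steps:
1/(1/(4*(-16 - 6) + 940) - 32*(-1)) = 1/(1/(4*(-22) + 940) + 32) = 1/(1/(-88 + 940) + 32) = 1/(1/852 + 32) = 1/(27265/852) = 852/27265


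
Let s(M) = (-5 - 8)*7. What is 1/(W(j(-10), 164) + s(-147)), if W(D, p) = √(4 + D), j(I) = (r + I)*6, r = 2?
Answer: -91/8325 - 2*I*√11/8325 ≈ -0.010931 - 0.00079679*I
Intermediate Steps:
j(I) = 12 + 6*I (j(I) = (2 + I)*6 = 12 + 6*I)
s(M) = -91 (s(M) = -13*7 = -91)
1/(W(j(-10), 164) + s(-147)) = 1/(√(4 + (12 + 6*(-10))) - 91) = 1/(√(4 + (12 - 60)) - 91) = 1/(√(4 - 48) - 91) = 1/(√(-44) - 91) = 1/(2*I*√11 - 91) = 1/(-91 + 2*I*√11)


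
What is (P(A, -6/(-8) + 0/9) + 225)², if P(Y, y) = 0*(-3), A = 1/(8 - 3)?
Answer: 50625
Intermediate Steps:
A = ⅕ (A = 1/5 = ⅕ ≈ 0.20000)
P(Y, y) = 0
(P(A, -6/(-8) + 0/9) + 225)² = (0 + 225)² = 225² = 50625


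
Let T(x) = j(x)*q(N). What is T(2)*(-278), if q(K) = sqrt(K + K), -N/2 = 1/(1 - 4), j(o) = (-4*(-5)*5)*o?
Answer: -111200*sqrt(3)/3 ≈ -64201.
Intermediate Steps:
j(o) = 100*o (j(o) = (20*5)*o = 100*o)
N = 2/3 (N = -2/(1 - 4) = -2/(-3) = -2*(-1/3) = 2/3 ≈ 0.66667)
q(K) = sqrt(2)*sqrt(K) (q(K) = sqrt(2*K) = sqrt(2)*sqrt(K))
T(x) = 200*x*sqrt(3)/3 (T(x) = (100*x)*(sqrt(2)*sqrt(2/3)) = (100*x)*(sqrt(2)*(sqrt(6)/3)) = (100*x)*(2*sqrt(3)/3) = 200*x*sqrt(3)/3)
T(2)*(-278) = ((200/3)*2*sqrt(3))*(-278) = (400*sqrt(3)/3)*(-278) = -111200*sqrt(3)/3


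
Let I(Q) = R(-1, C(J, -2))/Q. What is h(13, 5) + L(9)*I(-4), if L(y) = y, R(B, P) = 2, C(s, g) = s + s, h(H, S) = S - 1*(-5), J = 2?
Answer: 11/2 ≈ 5.5000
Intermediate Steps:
h(H, S) = 5 + S (h(H, S) = S + 5 = 5 + S)
C(s, g) = 2*s
I(Q) = 2/Q
h(13, 5) + L(9)*I(-4) = (5 + 5) + 9*(2/(-4)) = 10 + 9*(2*(-¼)) = 10 + 9*(-½) = 10 - 9/2 = 11/2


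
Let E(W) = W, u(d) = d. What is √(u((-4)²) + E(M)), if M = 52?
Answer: 2*√17 ≈ 8.2462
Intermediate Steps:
√(u((-4)²) + E(M)) = √((-4)² + 52) = √(16 + 52) = √68 = 2*√17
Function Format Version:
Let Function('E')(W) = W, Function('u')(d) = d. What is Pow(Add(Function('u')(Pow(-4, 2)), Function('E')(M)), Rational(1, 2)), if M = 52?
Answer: Mul(2, Pow(17, Rational(1, 2))) ≈ 8.2462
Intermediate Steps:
Pow(Add(Function('u')(Pow(-4, 2)), Function('E')(M)), Rational(1, 2)) = Pow(Add(Pow(-4, 2), 52), Rational(1, 2)) = Pow(Add(16, 52), Rational(1, 2)) = Pow(68, Rational(1, 2)) = Mul(2, Pow(17, Rational(1, 2)))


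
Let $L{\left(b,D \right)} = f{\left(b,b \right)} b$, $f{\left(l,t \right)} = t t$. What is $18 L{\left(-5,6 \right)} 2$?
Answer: $-4500$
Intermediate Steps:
$f{\left(l,t \right)} = t^{2}$
$L{\left(b,D \right)} = b^{3}$ ($L{\left(b,D \right)} = b^{2} b = b^{3}$)
$18 L{\left(-5,6 \right)} 2 = 18 \left(-5\right)^{3} \cdot 2 = 18 \left(-125\right) 2 = \left(-2250\right) 2 = -4500$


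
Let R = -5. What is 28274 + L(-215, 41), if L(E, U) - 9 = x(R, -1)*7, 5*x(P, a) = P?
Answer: 28276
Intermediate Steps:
x(P, a) = P/5
L(E, U) = 2 (L(E, U) = 9 + ((⅕)*(-5))*7 = 9 - 1*7 = 9 - 7 = 2)
28274 + L(-215, 41) = 28274 + 2 = 28276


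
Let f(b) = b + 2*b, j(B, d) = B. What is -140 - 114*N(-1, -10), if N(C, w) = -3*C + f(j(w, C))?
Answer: 2938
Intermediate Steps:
f(b) = 3*b
N(C, w) = -3*C + 3*w
-140 - 114*N(-1, -10) = -140 - 114*(-3*(-1) + 3*(-10)) = -140 - 114*(3 - 30) = -140 - 114*(-27) = -140 + 3078 = 2938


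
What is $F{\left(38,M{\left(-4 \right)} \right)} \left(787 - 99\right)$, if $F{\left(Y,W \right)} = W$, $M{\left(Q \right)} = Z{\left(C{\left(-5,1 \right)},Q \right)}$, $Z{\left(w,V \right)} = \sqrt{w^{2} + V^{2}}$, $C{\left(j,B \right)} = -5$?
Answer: $688 \sqrt{41} \approx 4405.4$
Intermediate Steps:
$Z{\left(w,V \right)} = \sqrt{V^{2} + w^{2}}$
$M{\left(Q \right)} = \sqrt{25 + Q^{2}}$ ($M{\left(Q \right)} = \sqrt{Q^{2} + \left(-5\right)^{2}} = \sqrt{Q^{2} + 25} = \sqrt{25 + Q^{2}}$)
$F{\left(38,M{\left(-4 \right)} \right)} \left(787 - 99\right) = \sqrt{25 + \left(-4\right)^{2}} \left(787 - 99\right) = \sqrt{25 + 16} \cdot 688 = \sqrt{41} \cdot 688 = 688 \sqrt{41}$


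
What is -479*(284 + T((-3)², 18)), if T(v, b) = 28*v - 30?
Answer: -242374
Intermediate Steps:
T(v, b) = -30 + 28*v
-479*(284 + T((-3)², 18)) = -479*(284 + (-30 + 28*(-3)²)) = -479*(284 + (-30 + 28*9)) = -479*(284 + (-30 + 252)) = -479*(284 + 222) = -479*506 = -242374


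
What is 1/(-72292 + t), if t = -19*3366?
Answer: -1/136246 ≈ -7.3397e-6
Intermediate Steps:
t = -63954
1/(-72292 + t) = 1/(-72292 - 63954) = 1/(-136246) = -1/136246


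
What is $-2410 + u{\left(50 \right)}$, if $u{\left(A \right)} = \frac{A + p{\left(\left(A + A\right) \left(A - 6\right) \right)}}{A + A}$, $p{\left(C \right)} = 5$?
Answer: $- \frac{48189}{20} \approx -2409.4$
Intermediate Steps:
$u{\left(A \right)} = \frac{5 + A}{2 A}$ ($u{\left(A \right)} = \frac{A + 5}{A + A} = \frac{5 + A}{2 A}$)
$-2410 + u{\left(50 \right)} = -2410 + \frac{5 + 50}{2 \cdot 50} = -2410 + \frac{1}{2} \cdot \frac{1}{50} \cdot 55 = -2410 + \frac{11}{20} = - \frac{48189}{20}$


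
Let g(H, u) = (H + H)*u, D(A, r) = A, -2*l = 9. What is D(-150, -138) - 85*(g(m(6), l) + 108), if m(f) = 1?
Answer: -8565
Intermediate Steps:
l = -9/2 (l = -1/2*9 = -9/2 ≈ -4.5000)
g(H, u) = 2*H*u (g(H, u) = (2*H)*u = 2*H*u)
D(-150, -138) - 85*(g(m(6), l) + 108) = -150 - 85*(2*1*(-9/2) + 108) = -150 - 85*(-9 + 108) = -150 - 85*99 = -150 - 8415 = -8565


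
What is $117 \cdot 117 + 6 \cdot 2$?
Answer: $13701$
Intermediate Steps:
$117 \cdot 117 + 6 \cdot 2 = 13689 + 12 = 13701$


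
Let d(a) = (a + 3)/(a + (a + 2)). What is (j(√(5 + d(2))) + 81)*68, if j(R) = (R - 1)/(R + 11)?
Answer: 3799160/691 + 816*√210/691 ≈ 5515.2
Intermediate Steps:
d(a) = (3 + a)/(2 + 2*a) (d(a) = (3 + a)/(a + (2 + a)) = (3 + a)/(2 + 2*a))
j(R) = (-1 + R)/(11 + R)
(j(√(5 + d(2))) + 81)*68 = ((-1 + √(5 + (3 + 2)/(2*(1 + 2))))/(11 + √(5 + (3 + 2)/(2*(1 + 2)))) + 81)*68 = ((-1 + √(5 + (½)*5/3))/(11 + √(5 + (½)*5/3)) + 81)*68 = ((-1 + √(5 + (½)*(⅓)*5))/(11 + √(5 + (½)*(⅓)*5)) + 81)*68 = ((-1 + √(5 + ⅚))/(11 + √(5 + ⅚)) + 81)*68 = ((-1 + √(35/6))/(11 + √(35/6)) + 81)*68 = ((-1 + √210/6)/(11 + √210/6) + 81)*68 = (81 + (-1 + √210/6)/(11 + √210/6))*68 = 5508 + 68*(-1 + √210/6)/(11 + √210/6)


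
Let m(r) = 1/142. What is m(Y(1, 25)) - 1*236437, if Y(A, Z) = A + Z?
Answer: -33574053/142 ≈ -2.3644e+5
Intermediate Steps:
m(r) = 1/142
m(Y(1, 25)) - 1*236437 = 1/142 - 1*236437 = 1/142 - 236437 = -33574053/142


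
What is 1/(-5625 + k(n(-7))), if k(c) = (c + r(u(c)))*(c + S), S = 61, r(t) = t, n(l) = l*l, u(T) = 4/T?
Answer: -49/11075 ≈ -0.0044244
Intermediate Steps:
n(l) = l**2
k(c) = (61 + c)*(c + 4/c) (k(c) = (c + 4/c)*(c + 61) = (c + 4/c)*(61 + c) = (61 + c)*(c + 4/c))
1/(-5625 + k(n(-7))) = 1/(-5625 + (4 + ((-7)**2)**2 + 61*(-7)**2 + 244/((-7)**2))) = 1/(-5625 + (4 + 49**2 + 61*49 + 244/49)) = 1/(-5625 + (4 + 2401 + 2989 + 244*(1/49))) = 1/(-5625 + (4 + 2401 + 2989 + 244/49)) = 1/(-5625 + 264550/49) = 1/(-11075/49) = -49/11075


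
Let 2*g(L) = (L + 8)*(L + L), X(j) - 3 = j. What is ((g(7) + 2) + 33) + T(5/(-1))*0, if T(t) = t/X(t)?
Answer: 140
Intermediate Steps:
X(j) = 3 + j
g(L) = L*(8 + L) (g(L) = ((L + 8)*(L + L))/2 = ((8 + L)*(2*L))/2 = (2*L*(8 + L))/2 = L*(8 + L))
T(t) = t/(3 + t)
((g(7) + 2) + 33) + T(5/(-1))*0 = ((7*(8 + 7) + 2) + 33) + ((5/(-1))/(3 + 5/(-1)))*0 = ((7*15 + 2) + 33) + ((5*(-1))/(3 + 5*(-1)))*0 = ((105 + 2) + 33) - 5/(3 - 5)*0 = (107 + 33) - 5/(-2)*0 = 140 - 5*(-½)*0 = 140 + (5/2)*0 = 140 + 0 = 140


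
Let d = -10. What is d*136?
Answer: -1360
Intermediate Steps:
d*136 = -10*136 = -1360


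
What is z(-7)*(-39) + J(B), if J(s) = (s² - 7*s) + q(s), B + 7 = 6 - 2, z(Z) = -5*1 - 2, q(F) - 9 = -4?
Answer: 308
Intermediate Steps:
q(F) = 5 (q(F) = 9 - 4 = 5)
z(Z) = -7 (z(Z) = -5 - 2 = -7)
B = -3 (B = -7 + (6 - 2) = -7 + 4 = -3)
J(s) = 5 + s² - 7*s (J(s) = (s² - 7*s) + 5 = 5 + s² - 7*s)
z(-7)*(-39) + J(B) = -7*(-39) + (5 + (-3)² - 7*(-3)) = 273 + (5 + 9 + 21) = 273 + 35 = 308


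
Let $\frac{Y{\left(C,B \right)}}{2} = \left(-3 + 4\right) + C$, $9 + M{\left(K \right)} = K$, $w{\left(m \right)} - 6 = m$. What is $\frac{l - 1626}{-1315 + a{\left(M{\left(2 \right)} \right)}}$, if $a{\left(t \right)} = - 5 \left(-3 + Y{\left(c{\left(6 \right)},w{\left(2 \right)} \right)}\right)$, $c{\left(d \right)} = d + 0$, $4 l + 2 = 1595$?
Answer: $\frac{4911}{5480} \approx 0.89617$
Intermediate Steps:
$l = \frac{1593}{4}$ ($l = - \frac{1}{2} + \frac{1}{4} \cdot 1595 = - \frac{1}{2} + \frac{1595}{4} = \frac{1593}{4} \approx 398.25$)
$c{\left(d \right)} = d$
$w{\left(m \right)} = 6 + m$
$M{\left(K \right)} = -9 + K$
$Y{\left(C,B \right)} = 2 + 2 C$ ($Y{\left(C,B \right)} = 2 \left(\left(-3 + 4\right) + C\right) = 2 \left(1 + C\right) = 2 + 2 C$)
$a{\left(t \right)} = -55$ ($a{\left(t \right)} = - 5 \left(-3 + \left(2 + 2 \cdot 6\right)\right) = - 5 \left(-3 + \left(2 + 12\right)\right) = - 5 \left(-3 + 14\right) = \left(-5\right) 11 = -55$)
$\frac{l - 1626}{-1315 + a{\left(M{\left(2 \right)} \right)}} = \frac{\frac{1593}{4} - 1626}{-1315 - 55} = - \frac{4911}{4 \left(-1370\right)} = \left(- \frac{4911}{4}\right) \left(- \frac{1}{1370}\right) = \frac{4911}{5480}$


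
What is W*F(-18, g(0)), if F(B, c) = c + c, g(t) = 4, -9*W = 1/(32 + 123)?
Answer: -8/1395 ≈ -0.0057348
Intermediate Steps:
W = -1/1395 (W = -1/(9*(32 + 123)) = -1/9/155 = -1/9*1/155 = -1/1395 ≈ -0.00071685)
F(B, c) = 2*c
W*F(-18, g(0)) = -2*4/1395 = -1/1395*8 = -8/1395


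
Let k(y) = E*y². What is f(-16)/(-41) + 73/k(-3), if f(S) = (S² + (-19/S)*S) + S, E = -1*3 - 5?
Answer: -18905/2952 ≈ -6.4041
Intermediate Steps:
E = -8 (E = -3 - 5 = -8)
k(y) = -8*y²
f(S) = -19 + S + S² (f(S) = (S² - 19) + S = (-19 + S²) + S = -19 + S + S²)
f(-16)/(-41) + 73/k(-3) = (-19 - 16 + (-16)²)/(-41) + 73/((-8*(-3)²)) = (-19 - 16 + 256)*(-1/41) + 73/((-8*9)) = 221*(-1/41) + 73/(-72) = -221/41 + 73*(-1/72) = -221/41 - 73/72 = -18905/2952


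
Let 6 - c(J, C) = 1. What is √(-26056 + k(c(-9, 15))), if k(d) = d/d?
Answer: 3*I*√2895 ≈ 161.42*I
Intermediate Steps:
c(J, C) = 5 (c(J, C) = 6 - 1*1 = 6 - 1 = 5)
k(d) = 1
√(-26056 + k(c(-9, 15))) = √(-26056 + 1) = √(-26055) = 3*I*√2895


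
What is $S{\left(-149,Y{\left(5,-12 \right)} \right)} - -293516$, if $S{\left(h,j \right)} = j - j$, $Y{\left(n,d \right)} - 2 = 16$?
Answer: $293516$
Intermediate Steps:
$Y{\left(n,d \right)} = 18$ ($Y{\left(n,d \right)} = 2 + 16 = 18$)
$S{\left(h,j \right)} = 0$
$S{\left(-149,Y{\left(5,-12 \right)} \right)} - -293516 = 0 - -293516 = 0 + 293516 = 293516$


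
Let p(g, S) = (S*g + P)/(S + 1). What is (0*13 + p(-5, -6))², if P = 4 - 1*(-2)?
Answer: 1296/25 ≈ 51.840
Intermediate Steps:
P = 6 (P = 4 + 2 = 6)
p(g, S) = (6 + S*g)/(1 + S) (p(g, S) = (S*g + 6)/(S + 1) = (6 + S*g)/(1 + S))
(0*13 + p(-5, -6))² = (0*13 + (6 - 6*(-5))/(1 - 6))² = (0 + (6 + 30)/(-5))² = (0 - ⅕*36)² = (0 - 36/5)² = (-36/5)² = 1296/25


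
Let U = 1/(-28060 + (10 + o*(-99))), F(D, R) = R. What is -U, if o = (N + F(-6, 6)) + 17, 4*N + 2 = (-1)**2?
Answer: 4/121209 ≈ 3.3001e-5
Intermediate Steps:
N = -1/4 (N = -1/2 + (1/4)*(-1)**2 = -1/2 + (1/4)*1 = -1/2 + 1/4 = -1/4 ≈ -0.25000)
o = 91/4 (o = (-1/4 + 6) + 17 = 23/4 + 17 = 91/4 ≈ 22.750)
U = -4/121209 (U = 1/(-28060 + (10 + (91/4)*(-99))) = 1/(-28060 + (10 - 9009/4)) = 1/(-28060 - 8969/4) = 1/(-121209/4) = -4/121209 ≈ -3.3001e-5)
-U = -1*(-4/121209) = 4/121209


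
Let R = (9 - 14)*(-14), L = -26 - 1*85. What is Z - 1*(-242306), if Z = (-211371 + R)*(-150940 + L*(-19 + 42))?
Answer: 32433466699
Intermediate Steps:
L = -111 (L = -26 - 85 = -111)
R = 70 (R = -5*(-14) = 70)
Z = 32433224393 (Z = (-211371 + 70)*(-150940 - 111*(-19 + 42)) = -211301*(-150940 - 111*23) = -211301*(-150940 - 2553) = -211301*(-153493) = 32433224393)
Z - 1*(-242306) = 32433224393 - 1*(-242306) = 32433224393 + 242306 = 32433466699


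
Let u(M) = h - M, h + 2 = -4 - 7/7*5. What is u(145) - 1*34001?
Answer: -34157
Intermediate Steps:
h = -11 (h = -2 + (-4 - 7/7*5) = -2 + (-4 - 7*⅐*5) = -2 + (-4 - 1*5) = -2 + (-4 - 5) = -2 - 9 = -11)
u(M) = -11 - M
u(145) - 1*34001 = (-11 - 1*145) - 1*34001 = (-11 - 145) - 34001 = -156 - 34001 = -34157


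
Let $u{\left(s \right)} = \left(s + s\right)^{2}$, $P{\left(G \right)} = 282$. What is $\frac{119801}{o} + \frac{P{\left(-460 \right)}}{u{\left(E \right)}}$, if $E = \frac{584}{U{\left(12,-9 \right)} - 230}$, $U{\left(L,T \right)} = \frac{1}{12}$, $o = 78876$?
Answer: $\frac{2678478594259}{215209064448} \approx 12.446$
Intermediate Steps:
$U{\left(L,T \right)} = \frac{1}{12}$
$E = - \frac{7008}{2759}$ ($E = \frac{584}{\frac{1}{12} - 230} = \frac{584}{- \frac{2759}{12}} = 584 \left(- \frac{12}{2759}\right) = - \frac{7008}{2759} \approx -2.5401$)
$u{\left(s \right)} = 4 s^{2}$ ($u{\left(s \right)} = \left(2 s\right)^{2} = 4 s^{2}$)
$\frac{119801}{o} + \frac{P{\left(-460 \right)}}{u{\left(E \right)}} = \frac{119801}{78876} + \frac{282}{4 \left(- \frac{7008}{2759}\right)^{2}} = 119801 \cdot \frac{1}{78876} + \frac{282}{4 \cdot \frac{49112064}{7612081}} = \frac{119801}{78876} + \frac{282}{\frac{196448256}{7612081}} = \frac{119801}{78876} + 282 \cdot \frac{7612081}{196448256} = \frac{119801}{78876} + \frac{357767807}{32741376} = \frac{2678478594259}{215209064448}$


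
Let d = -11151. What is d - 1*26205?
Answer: -37356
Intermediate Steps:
d - 1*26205 = -11151 - 1*26205 = -11151 - 26205 = -37356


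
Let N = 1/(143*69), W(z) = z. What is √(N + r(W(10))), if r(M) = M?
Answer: √973586757/9867 ≈ 3.1623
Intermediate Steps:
N = 1/9867 ≈ 0.00010135
√(N + r(W(10))) = √(1/9867 + 10) = √(98671/9867) = √973586757/9867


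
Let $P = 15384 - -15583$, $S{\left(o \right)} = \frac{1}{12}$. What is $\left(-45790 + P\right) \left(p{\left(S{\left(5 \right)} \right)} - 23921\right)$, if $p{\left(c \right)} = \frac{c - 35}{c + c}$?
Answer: $\frac{715372803}{2} \approx 3.5769 \cdot 10^{8}$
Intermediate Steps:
$S{\left(o \right)} = \frac{1}{12}$
$P = 30967$ ($P = 15384 + 15583 = 30967$)
$p{\left(c \right)} = \frac{-35 + c}{2 c}$
$\left(-45790 + P\right) \left(p{\left(S{\left(5 \right)} \right)} - 23921\right) = \left(-45790 + 30967\right) \left(\frac{\frac{1}{\frac{1}{12}} \left(-35 + \frac{1}{12}\right)}{2} - 23921\right) = - 14823 \left(\frac{1}{2} \cdot 12 \left(- \frac{419}{12}\right) - 23921\right) = - 14823 \left(- \frac{419}{2} - 23921\right) = \left(-14823\right) \left(- \frac{48261}{2}\right) = \frac{715372803}{2}$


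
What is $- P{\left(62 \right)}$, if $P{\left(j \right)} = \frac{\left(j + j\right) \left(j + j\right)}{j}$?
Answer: $-248$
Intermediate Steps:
$P{\left(j \right)} = 4 j$ ($P{\left(j \right)} = \frac{2 j 2 j}{j} = \frac{4 j^{2}}{j} = 4 j$)
$- P{\left(62 \right)} = - 4 \cdot 62 = \left(-1\right) 248 = -248$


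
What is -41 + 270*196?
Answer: 52879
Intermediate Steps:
-41 + 270*196 = -41 + 52920 = 52879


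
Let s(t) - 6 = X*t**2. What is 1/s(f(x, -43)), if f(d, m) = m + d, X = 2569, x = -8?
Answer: 1/6681975 ≈ 1.4966e-7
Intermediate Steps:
f(d, m) = d + m
s(t) = 6 + 2569*t**2
1/s(f(x, -43)) = 1/(6 + 2569*(-8 - 43)**2) = 1/(6 + 2569*(-51)**2) = 1/(6 + 2569*2601) = 1/(6 + 6681969) = 1/6681975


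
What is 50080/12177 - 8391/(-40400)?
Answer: 2125409207/491950800 ≈ 4.3204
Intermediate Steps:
50080/12177 - 8391/(-40400) = 50080*(1/12177) - 8391*(-1/40400) = 50080/12177 + 8391/40400 = 2125409207/491950800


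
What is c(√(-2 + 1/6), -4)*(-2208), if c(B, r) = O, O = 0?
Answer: 0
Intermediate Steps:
c(B, r) = 0
c(√(-2 + 1/6), -4)*(-2208) = 0*(-2208) = 0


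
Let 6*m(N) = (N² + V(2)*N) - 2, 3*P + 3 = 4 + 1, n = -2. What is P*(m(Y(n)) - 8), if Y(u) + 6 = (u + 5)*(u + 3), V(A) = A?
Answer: -47/9 ≈ -5.2222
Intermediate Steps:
Y(u) = -6 + (3 + u)*(5 + u) (Y(u) = -6 + (u + 5)*(u + 3) = -6 + (5 + u)*(3 + u) = -6 + (3 + u)*(5 + u))
P = ⅔ (P = -1 + (4 + 1)/3 = -1 + (⅓)*5 = -1 + 5/3 = ⅔ ≈ 0.66667)
m(N) = -⅓ + N/3 + N²/6 (m(N) = ((N² + 2*N) - 2)/6 = (-2 + N² + 2*N)/6 = -⅓ + N/3 + N²/6)
P*(m(Y(n)) - 8) = 2*((-⅓ + (9 + (-2)² + 8*(-2))/3 + (9 + (-2)² + 8*(-2))²/6) - 8)/3 = 2*((-⅓ + (9 + 4 - 16)/3 + (9 + 4 - 16)²/6) - 8)/3 = 2*((-⅓ + (⅓)*(-3) + (⅙)*(-3)²) - 8)/3 = 2*((-⅓ - 1 + (⅙)*9) - 8)/3 = 2*((-⅓ - 1 + 3/2) - 8)/3 = 2*(⅙ - 8)/3 = (⅔)*(-47/6) = -47/9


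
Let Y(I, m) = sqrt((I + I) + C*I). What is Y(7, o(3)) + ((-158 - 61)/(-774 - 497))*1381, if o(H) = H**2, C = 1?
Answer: 302439/1271 + sqrt(21) ≈ 242.54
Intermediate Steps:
Y(I, m) = sqrt(3)*sqrt(I) (Y(I, m) = sqrt((I + I) + 1*I) = sqrt(2*I + I) = sqrt(3*I) = sqrt(3)*sqrt(I))
Y(7, o(3)) + ((-158 - 61)/(-774 - 497))*1381 = sqrt(3)*sqrt(7) + ((-158 - 61)/(-774 - 497))*1381 = sqrt(21) - 219/(-1271)*1381 = sqrt(21) - 219*(-1/1271)*1381 = sqrt(21) + (219/1271)*1381 = sqrt(21) + 302439/1271 = 302439/1271 + sqrt(21)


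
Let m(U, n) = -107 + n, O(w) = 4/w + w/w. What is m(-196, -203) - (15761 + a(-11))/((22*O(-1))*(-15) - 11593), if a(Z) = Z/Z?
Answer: -3271168/10603 ≈ -308.51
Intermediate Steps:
a(Z) = 1
O(w) = 1 + 4/w (O(w) = 4/w + 1 = 1 + 4/w)
m(-196, -203) - (15761 + a(-11))/((22*O(-1))*(-15) - 11593) = (-107 - 203) - (15761 + 1)/((22*((4 - 1)/(-1)))*(-15) - 11593) = -310 - 15762/((22*(-1*3))*(-15) - 11593) = -310 - 15762/((22*(-3))*(-15) - 11593) = -310 - 15762/(-66*(-15) - 11593) = -310 - 15762/(990 - 11593) = -310 - 15762/(-10603) = -310 - 15762*(-1)/10603 = -310 - 1*(-15762/10603) = -310 + 15762/10603 = -3271168/10603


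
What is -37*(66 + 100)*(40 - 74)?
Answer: 208828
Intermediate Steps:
-37*(66 + 100)*(40 - 74) = -6142*(-34) = -37*(-5644) = 208828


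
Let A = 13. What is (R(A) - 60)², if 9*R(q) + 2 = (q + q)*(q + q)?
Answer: 17956/81 ≈ 221.68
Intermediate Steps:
R(q) = -2/9 + 4*q²/9 (R(q) = -2/9 + ((q + q)*(q + q))/9 = -2/9 + ((2*q)*(2*q))/9 = -2/9 + (4*q²)/9 = -2/9 + 4*q²/9)
(R(A) - 60)² = ((-2/9 + (4/9)*13²) - 60)² = ((-2/9 + (4/9)*169) - 60)² = ((-2/9 + 676/9) - 60)² = (674/9 - 60)² = (134/9)² = 17956/81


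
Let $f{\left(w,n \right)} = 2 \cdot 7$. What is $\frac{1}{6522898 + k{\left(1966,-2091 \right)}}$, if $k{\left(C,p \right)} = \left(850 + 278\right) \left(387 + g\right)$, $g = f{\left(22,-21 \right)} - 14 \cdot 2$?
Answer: $\frac{1}{6943642} \approx 1.4402 \cdot 10^{-7}$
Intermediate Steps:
$f{\left(w,n \right)} = 14$
$g = -14$ ($g = 14 - 14 \cdot 2 = 14 - 28 = -14$)
$k{\left(C,p \right)} = 420744$ ($k{\left(C,p \right)} = \left(850 + 278\right) \left(387 - 14\right) = 1128 \cdot 373 = 420744$)
$\frac{1}{6522898 + k{\left(1966,-2091 \right)}} = \frac{1}{6522898 + 420744} = \frac{1}{6943642}$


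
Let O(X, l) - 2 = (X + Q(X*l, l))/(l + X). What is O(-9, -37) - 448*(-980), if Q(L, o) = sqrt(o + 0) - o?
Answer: 10097952/23 - I*sqrt(37)/46 ≈ 4.3904e+5 - 0.13223*I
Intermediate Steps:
Q(L, o) = sqrt(o) - o
O(X, l) = 2 + (X + sqrt(l) - l)/(X + l) (O(X, l) = 2 + (X + (sqrt(l) - l))/(l + X) = 2 + (X + sqrt(l) - l)/(X + l))
O(-9, -37) - 448*(-980) = (-37 + sqrt(-37) + 3*(-9))/(-9 - 37) - 448*(-980) = (-37 + I*sqrt(37) - 27)/(-46) + 439040 = -(-64 + I*sqrt(37))/46 + 439040 = (32/23 - I*sqrt(37)/46) + 439040 = 10097952/23 - I*sqrt(37)/46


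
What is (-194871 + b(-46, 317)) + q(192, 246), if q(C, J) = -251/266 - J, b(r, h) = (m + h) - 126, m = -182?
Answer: -51898979/266 ≈ -1.9511e+5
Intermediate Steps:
b(r, h) = -308 + h (b(r, h) = (-182 + h) - 126 = -308 + h)
q(C, J) = -251/266 - J (q(C, J) = -251*1/266 - J = -251/266 - J)
(-194871 + b(-46, 317)) + q(192, 246) = (-194871 + (-308 + 317)) + (-251/266 - 1*246) = (-194871 + 9) + (-251/266 - 246) = -194862 - 65687/266 = -51898979/266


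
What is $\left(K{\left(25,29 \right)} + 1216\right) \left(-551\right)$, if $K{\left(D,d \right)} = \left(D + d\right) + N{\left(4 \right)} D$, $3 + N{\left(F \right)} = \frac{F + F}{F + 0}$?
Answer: $-685995$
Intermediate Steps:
$N{\left(F \right)} = -1$ ($N{\left(F \right)} = -3 + \frac{F + F}{F + 0} = -3 + \frac{2 F}{F} = -3 + 2 = -1$)
$K{\left(D,d \right)} = d$ ($K{\left(D,d \right)} = \left(D + d\right) - D = d$)
$\left(K{\left(25,29 \right)} + 1216\right) \left(-551\right) = \left(29 + 1216\right) \left(-551\right) = 1245 \left(-551\right) = -685995$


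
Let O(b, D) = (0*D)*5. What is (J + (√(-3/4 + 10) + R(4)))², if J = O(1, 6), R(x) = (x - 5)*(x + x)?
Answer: (-16 + √37)²/4 ≈ 24.588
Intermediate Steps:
R(x) = 2*x*(-5 + x) (R(x) = (-5 + x)*(2*x) = 2*x*(-5 + x))
O(b, D) = 0 (O(b, D) = 0*5 = 0)
J = 0
(J + (√(-3/4 + 10) + R(4)))² = (0 + (√(-3/4 + 10) + 2*4*(-5 + 4)))² = (0 + (√(-3*¼ + 10) + 2*4*(-1)))² = (0 + (√(-¾ + 10) - 8))² = (0 + (√(37/4) - 8))² = (0 + (√37/2 - 8))² = (0 + (-8 + √37/2))² = (-8 + √37/2)²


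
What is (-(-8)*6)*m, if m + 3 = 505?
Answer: 24096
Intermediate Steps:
m = 502 (m = -3 + 505 = 502)
(-(-8)*6)*m = -(-8)*6*502 = -4*(-12)*502 = 48*502 = 24096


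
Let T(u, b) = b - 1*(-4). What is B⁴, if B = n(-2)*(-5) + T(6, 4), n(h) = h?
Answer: 104976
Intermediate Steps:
T(u, b) = 4 + b (T(u, b) = b + 4 = 4 + b)
B = 18 (B = -2*(-5) + (4 + 4) = 10 + 8 = 18)
B⁴ = 18⁴ = 104976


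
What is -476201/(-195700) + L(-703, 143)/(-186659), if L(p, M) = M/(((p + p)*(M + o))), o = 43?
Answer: 6951383273401/2856746846325 ≈ 2.4333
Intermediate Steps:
L(p, M) = M/(2*p*(43 + M)) (L(p, M) = M/(((p + p)*(M + 43))) = M/(((2*p)*(43 + M))) = M/((2*p*(43 + M))) = M*(1/(2*p*(43 + M))) = M/(2*p*(43 + M)))
-476201/(-195700) + L(-703, 143)/(-186659) = -476201/(-195700) + ((½)*143/(-703*(43 + 143)))/(-186659) = -476201*(-1/195700) + ((½)*143*(-1/703)/186)*(-1/186659) = 476201/195700 + ((½)*143*(-1/703)*(1/186))*(-1/186659) = 476201/195700 - 143/261516*(-1/186659) = 476201/195700 + 13/4437665004 = 6951383273401/2856746846325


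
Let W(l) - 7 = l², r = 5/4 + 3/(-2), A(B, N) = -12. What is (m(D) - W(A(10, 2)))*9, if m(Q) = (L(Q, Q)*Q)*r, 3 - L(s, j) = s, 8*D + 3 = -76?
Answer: -274671/256 ≈ -1072.9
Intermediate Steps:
D = -79/8 (D = -3/8 + (⅛)*(-76) = -3/8 - 19/2 = -79/8 ≈ -9.8750)
L(s, j) = 3 - s
r = -¼ (r = 5*(¼) + 3*(-½) = 5/4 - 3/2 = -¼ ≈ -0.25000)
m(Q) = -Q*(3 - Q)/4 (m(Q) = ((3 - Q)*Q)*(-¼) = (Q*(3 - Q))*(-¼) = -Q*(3 - Q)/4)
W(l) = 7 + l²
(m(D) - W(A(10, 2)))*9 = ((¼)*(-79/8)*(-3 - 79/8) - (7 + (-12)²))*9 = ((¼)*(-79/8)*(-103/8) - (7 + 144))*9 = (8137/256 - 1*151)*9 = (8137/256 - 151)*9 = -30519/256*9 = -274671/256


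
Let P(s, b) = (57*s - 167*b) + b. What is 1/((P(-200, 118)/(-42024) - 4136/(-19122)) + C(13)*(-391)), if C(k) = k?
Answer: -33482622/170160235801 ≈ -0.00019677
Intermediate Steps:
P(s, b) = -166*b + 57*s (P(s, b) = (-167*b + 57*s) + b = -166*b + 57*s)
1/((P(-200, 118)/(-42024) - 4136/(-19122)) + C(13)*(-391)) = 1/(((-166*118 + 57*(-200))/(-42024) - 4136/(-19122)) + 13*(-391)) = 1/(((-19588 - 11400)*(-1/42024) - 4136*(-1/19122)) - 5083) = 1/((-30988*(-1/42024) + 2068/9561) - 5083) = 1/((7747/10506 + 2068/9561) - 5083) = 1/(31931825/33482622 - 5083) = 1/(-170160235801/33482622) = -33482622/170160235801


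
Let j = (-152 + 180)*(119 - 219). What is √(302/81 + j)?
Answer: I*√226498/9 ≈ 52.88*I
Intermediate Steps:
j = -2800 (j = 28*(-100) = -2800)
√(302/81 + j) = √(302/81 - 2800) = √(-226498/81) = I*√226498/9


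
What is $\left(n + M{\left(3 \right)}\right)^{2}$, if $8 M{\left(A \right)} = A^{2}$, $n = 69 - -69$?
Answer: $\frac{1238769}{64} \approx 19356.0$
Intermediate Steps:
$n = 138$ ($n = 69 + 69 = 138$)
$M{\left(A \right)} = \frac{A^{2}}{8}$
$\left(n + M{\left(3 \right)}\right)^{2} = \left(138 + \frac{3^{2}}{8}\right)^{2} = \left(138 + \frac{1}{8} \cdot 9\right)^{2} = \left(138 + \frac{9}{8}\right)^{2} = \left(\frac{1113}{8}\right)^{2} = \frac{1238769}{64}$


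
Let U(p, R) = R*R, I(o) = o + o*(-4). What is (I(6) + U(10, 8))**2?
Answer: 2116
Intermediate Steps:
I(o) = -3*o (I(o) = o - 4*o = -3*o)
U(p, R) = R**2
(I(6) + U(10, 8))**2 = (-3*6 + 8**2)**2 = (-18 + 64)**2 = 46**2 = 2116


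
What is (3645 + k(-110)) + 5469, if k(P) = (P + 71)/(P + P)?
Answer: 2005119/220 ≈ 9114.2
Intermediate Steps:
k(P) = (71 + P)/(2*P) (k(P) = (71 + P)/((2*P)) = (71 + P)*(1/(2*P)) = (71 + P)/(2*P))
(3645 + k(-110)) + 5469 = (3645 + (1/2)*(71 - 110)/(-110)) + 5469 = (3645 + (1/2)*(-1/110)*(-39)) + 5469 = (3645 + 39/220) + 5469 = 801939/220 + 5469 = 2005119/220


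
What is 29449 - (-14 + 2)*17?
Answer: 29653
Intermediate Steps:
29449 - (-14 + 2)*17 = 29449 - (-12)*17 = 29449 - 1*(-204) = 29449 + 204 = 29653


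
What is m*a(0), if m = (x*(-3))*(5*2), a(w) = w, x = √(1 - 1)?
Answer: 0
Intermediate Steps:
x = 0 (x = √0 = 0)
m = 0 (m = (0*(-3))*(5*2) = 0*10 = 0)
m*a(0) = 0*0 = 0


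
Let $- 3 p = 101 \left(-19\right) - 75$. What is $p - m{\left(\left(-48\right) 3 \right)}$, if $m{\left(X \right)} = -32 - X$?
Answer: $\frac{1658}{3} \approx 552.67$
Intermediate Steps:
$p = \frac{1994}{3}$ ($p = - \frac{101 \left(-19\right) - 75}{3} = - \frac{-1919 - 75}{3} = \left(- \frac{1}{3}\right) \left(-1994\right) = \frac{1994}{3} \approx 664.67$)
$p - m{\left(\left(-48\right) 3 \right)} = \frac{1994}{3} - \left(-32 - \left(-48\right) 3\right) = \frac{1994}{3} - \left(-32 - -144\right) = \frac{1994}{3} - \left(-32 + 144\right) = \frac{1994}{3} - 112 = \frac{1658}{3}$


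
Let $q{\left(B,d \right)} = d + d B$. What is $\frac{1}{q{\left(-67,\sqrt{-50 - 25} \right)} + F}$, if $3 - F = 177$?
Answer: $\frac{i}{6 \left(- 29 i + 55 \sqrt{3}\right)} \approx -0.00048743 + 0.0016012 i$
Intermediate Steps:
$F = -174$ ($F = 3 - 177 = -174$)
$q{\left(B,d \right)} = d + B d$
$\frac{1}{q{\left(-67,\sqrt{-50 - 25} \right)} + F} = \frac{1}{\sqrt{-50 - 25} \left(1 - 67\right) - 174} = \frac{1}{\sqrt{-75} \left(-66\right) - 174} = \frac{1}{5 i \sqrt{3} \left(-66\right) - 174} = \frac{1}{- 330 i \sqrt{3} - 174} = \frac{1}{-174 - 330 i \sqrt{3}}$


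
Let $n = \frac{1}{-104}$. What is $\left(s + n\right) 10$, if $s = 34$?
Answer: $\frac{17675}{52} \approx 339.9$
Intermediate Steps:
$n = - \frac{1}{104} \approx -0.0096154$
$\left(s + n\right) 10 = \left(34 - \frac{1}{104}\right) 10 = \frac{3535}{104} \cdot 10 = \frac{17675}{52}$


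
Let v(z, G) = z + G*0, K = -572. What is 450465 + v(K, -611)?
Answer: 449893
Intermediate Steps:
v(z, G) = z (v(z, G) = z + 0 = z)
450465 + v(K, -611) = 450465 - 572 = 449893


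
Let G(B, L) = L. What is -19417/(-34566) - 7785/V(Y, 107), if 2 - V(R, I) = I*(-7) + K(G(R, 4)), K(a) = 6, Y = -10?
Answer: -50926129/5150334 ≈ -9.8879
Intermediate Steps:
V(R, I) = -4 + 7*I (V(R, I) = 2 - (I*(-7) + 6) = 2 - (-7*I + 6) = 2 - (6 - 7*I) = 2 + (-6 + 7*I) = -4 + 7*I)
-19417/(-34566) - 7785/V(Y, 107) = -19417/(-34566) - 7785/(-4 + 7*107) = -19417*(-1/34566) - 7785/(-4 + 749) = 19417/34566 - 7785/745 = 19417/34566 - 7785*1/745 = 19417/34566 - 1557/149 = -50926129/5150334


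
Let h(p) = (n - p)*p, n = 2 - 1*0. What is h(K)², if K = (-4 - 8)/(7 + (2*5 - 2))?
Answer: 3136/625 ≈ 5.0176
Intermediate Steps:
n = 2 (n = 2 + 0 = 2)
K = -⅘ (K = -12/(7 + (10 - 2)) = -12/(7 + 8) = -12/15 = -12*1/15 = -⅘ ≈ -0.80000)
h(p) = p*(2 - p) (h(p) = (2 - p)*p = p*(2 - p))
h(K)² = (-4*(2 - 1*(-⅘))/5)² = (-4*(2 + ⅘)/5)² = (-⅘*14/5)² = (-56/25)² = 3136/625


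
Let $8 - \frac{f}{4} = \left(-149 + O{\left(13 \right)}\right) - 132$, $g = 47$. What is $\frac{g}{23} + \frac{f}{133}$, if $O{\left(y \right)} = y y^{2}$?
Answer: $- \frac{169285}{3059} \approx -55.34$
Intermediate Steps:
$O{\left(y \right)} = y^{3}$
$f = -7632$ ($f = 32 - 4 \left(\left(-149 + 13^{3}\right) - 132\right) = 32 - 4 \left(\left(-149 + 2197\right) - 132\right) = 32 - 4 \left(2048 - 132\right) = 32 - 7664 = -7632$)
$\frac{g}{23} + \frac{f}{133} = \frac{47}{23} - \frac{7632}{133} = - \frac{169285}{3059}$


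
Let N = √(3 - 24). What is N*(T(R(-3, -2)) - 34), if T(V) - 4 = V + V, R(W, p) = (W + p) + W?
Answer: -46*I*√21 ≈ -210.8*I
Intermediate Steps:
R(W, p) = p + 2*W
T(V) = 4 + 2*V (T(V) = 4 + (V + V) = 4 + 2*V)
N = I*√21 (N = √(-21) = I*√21 ≈ 4.5826*I)
N*(T(R(-3, -2)) - 34) = (I*√21)*((4 + 2*(-2 + 2*(-3))) - 34) = (I*√21)*((4 + 2*(-2 - 6)) - 34) = (I*√21)*((4 + 2*(-8)) - 34) = (I*√21)*((4 - 16) - 34) = (I*√21)*(-12 - 34) = (I*√21)*(-46) = -46*I*√21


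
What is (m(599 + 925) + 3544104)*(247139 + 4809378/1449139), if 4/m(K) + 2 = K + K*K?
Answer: 1474986551292337551915502/1683970525811 ≈ 8.7590e+11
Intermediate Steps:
m(K) = 4/(-2 + K + K²) (m(K) = 4/(-2 + (K + K*K)) = 4/(-2 + (K + K²)) = 4/(-2 + K + K²))
(m(599 + 925) + 3544104)*(247139 + 4809378/1449139) = (4/(-2 + (599 + 925) + (599 + 925)²) + 3544104)*(247139 + 4809378/1449139) = (4/(-2 + 1524 + 1524²) + 3544104)*(247139 + 4809378*(1/1449139)) = (4/(-2 + 1524 + 2322576) + 3544104)*(247139 + 4809378/1449139) = (4/2324098 + 3544104)*(358143572699/1449139) = (4*(1/2324098) + 3544104)*(358143572699/1449139) = (2/1162049 + 3544104)*(358143572699/1449139) = (4118422509098/1162049)*(358143572699/1449139) = 1474986551292337551915502/1683970525811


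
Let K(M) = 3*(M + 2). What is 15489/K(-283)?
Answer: -5163/281 ≈ -18.374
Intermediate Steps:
K(M) = 6 + 3*M (K(M) = 3*(2 + M) = 6 + 3*M)
15489/K(-283) = 15489/(6 + 3*(-283)) = 15489/(6 - 849) = 15489/(-843) = 15489*(-1/843) = -5163/281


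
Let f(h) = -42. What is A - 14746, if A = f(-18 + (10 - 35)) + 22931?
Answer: 8143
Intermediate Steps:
A = 22889 (A = -42 + 22931 = 22889)
A - 14746 = 22889 - 14746 = 8143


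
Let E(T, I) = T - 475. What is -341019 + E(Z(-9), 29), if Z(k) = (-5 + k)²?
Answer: -341298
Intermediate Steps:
E(T, I) = -475 + T
-341019 + E(Z(-9), 29) = -341019 + (-475 + (-5 - 9)²) = -341019 + (-475 + (-14)²) = -341019 + (-475 + 196) = -341019 - 279 = -341298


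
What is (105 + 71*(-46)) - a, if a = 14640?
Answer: -17801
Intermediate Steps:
(105 + 71*(-46)) - a = (105 + 71*(-46)) - 1*14640 = (105 - 3266) - 14640 = -3161 - 14640 = -17801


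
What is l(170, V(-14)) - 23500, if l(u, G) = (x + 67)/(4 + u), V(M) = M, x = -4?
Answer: -1362979/58 ≈ -23500.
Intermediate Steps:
l(u, G) = 63/(4 + u) (l(u, G) = (-4 + 67)/(4 + u) = 63/(4 + u))
l(170, V(-14)) - 23500 = 63/(4 + 170) - 23500 = 63/174 - 23500 = 63*(1/174) - 23500 = 21/58 - 23500 = -1362979/58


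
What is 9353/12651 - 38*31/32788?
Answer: 145881643/207400494 ≈ 0.70338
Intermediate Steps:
9353/12651 - 38*31/32788 = 9353*(1/12651) - 1178*1/32788 = 9353/12651 - 589/16394 = 145881643/207400494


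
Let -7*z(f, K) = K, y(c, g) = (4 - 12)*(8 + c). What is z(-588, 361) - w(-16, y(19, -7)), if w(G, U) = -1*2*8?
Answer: -249/7 ≈ -35.571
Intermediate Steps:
y(c, g) = -64 - 8*c (y(c, g) = -8*(8 + c) = -64 - 8*c)
w(G, U) = -16 (w(G, U) = -2*8 = -16)
z(f, K) = -K/7
z(-588, 361) - w(-16, y(19, -7)) = -⅐*361 - 1*(-16) = -361/7 + 16 = -249/7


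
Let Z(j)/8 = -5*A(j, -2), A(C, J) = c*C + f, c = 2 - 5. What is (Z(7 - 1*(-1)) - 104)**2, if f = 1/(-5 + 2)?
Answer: 6801664/9 ≈ 7.5574e+5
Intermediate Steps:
c = -3 (c = 2 - 1*5 = 2 - 5 = -3)
f = -1/3 (f = 1/(-3) = -1/3 ≈ -0.33333)
A(C, J) = -1/3 - 3*C (A(C, J) = -3*C - 1/3 = -1/3 - 3*C)
Z(j) = 40/3 + 120*j (Z(j) = 8*(-5*(-1/3 - 3*j)) = 8*(5/3 + 15*j) = 40/3 + 120*j)
(Z(7 - 1*(-1)) - 104)**2 = ((40/3 + 120*(7 - 1*(-1))) - 104)**2 = ((40/3 + 120*(7 + 1)) - 104)**2 = ((40/3 + 120*8) - 104)**2 = ((40/3 + 960) - 104)**2 = (2920/3 - 104)**2 = (2608/3)**2 = 6801664/9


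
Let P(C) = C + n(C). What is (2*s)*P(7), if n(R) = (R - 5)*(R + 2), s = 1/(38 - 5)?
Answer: 50/33 ≈ 1.5152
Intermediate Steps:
s = 1/33 ≈ 0.030303
n(R) = (-5 + R)*(2 + R)
P(C) = -10 + C² - 2*C (P(C) = C + (-10 + C² - 3*C) = -10 + C² - 2*C)
(2*s)*P(7) = (2*(1/33))*(-10 + 7² - 2*7) = 2*(-10 + 49 - 14)/33 = (2/33)*25 = 50/33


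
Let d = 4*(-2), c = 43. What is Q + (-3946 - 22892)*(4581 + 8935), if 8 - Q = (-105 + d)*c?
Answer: -362737541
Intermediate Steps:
d = -8
Q = 4867 (Q = 8 - (-105 - 8)*43 = 8 - (-113)*43 = 8 - 1*(-4859) = 8 + 4859 = 4867)
Q + (-3946 - 22892)*(4581 + 8935) = 4867 + (-3946 - 22892)*(4581 + 8935) = 4867 - 26838*13516 = 4867 - 362742408 = -362737541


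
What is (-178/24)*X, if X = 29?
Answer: -2581/12 ≈ -215.08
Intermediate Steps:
(-178/24)*X = -178/24*29 = -2*89/24*29 = -89/12*29 = -2581/12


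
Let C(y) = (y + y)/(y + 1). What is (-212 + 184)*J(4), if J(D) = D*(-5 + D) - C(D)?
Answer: 784/5 ≈ 156.80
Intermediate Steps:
C(y) = 2*y/(1 + y) (C(y) = (2*y)/(1 + y) = 2*y/(1 + y))
J(D) = D*(-5 + D) - 2*D/(1 + D)
(-212 + 184)*J(4) = (-212 + 184)*(4*(-2 + (1 + 4)*(-5 + 4))/(1 + 4)) = -112*(-2 + 5*(-1))/5 = -112*(-2 - 5)/5 = -112*(-7)/5 = -28*(-28/5) = 784/5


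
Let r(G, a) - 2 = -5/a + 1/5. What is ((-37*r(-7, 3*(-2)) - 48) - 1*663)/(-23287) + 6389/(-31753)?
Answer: -3679215449/22182963330 ≈ -0.16586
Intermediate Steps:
r(G, a) = 11/5 - 5/a (r(G, a) = 2 + (-5/a + 1/5) = 2 + (-5/a + 1*(⅕)) = 2 + (-5/a + ⅕) = 2 + (⅕ - 5/a) = 11/5 - 5/a)
((-37*r(-7, 3*(-2)) - 48) - 1*663)/(-23287) + 6389/(-31753) = ((-37*(11/5 - 5/(3*(-2))) - 48) - 1*663)/(-23287) + 6389/(-31753) = ((-37*(11/5 - 5/(-6)) - 48) - 663)*(-1/23287) + 6389*(-1/31753) = ((-37*(11/5 - 5*(-⅙)) - 48) - 663)*(-1/23287) - 6389/31753 = ((-37*(11/5 + ⅚) - 48) - 663)*(-1/23287) - 6389/31753 = ((-37*91/30 - 48) - 663)*(-1/23287) - 6389/31753 = ((-3367/30 - 48) - 663)*(-1/23287) - 6389/31753 = (-4807/30 - 663)*(-1/23287) - 6389/31753 = -24697/30*(-1/23287) - 6389/31753 = 24697/698610 - 6389/31753 = -3679215449/22182963330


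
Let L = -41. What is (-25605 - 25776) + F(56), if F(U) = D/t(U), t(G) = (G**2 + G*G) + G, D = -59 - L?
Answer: -162569493/3164 ≈ -51381.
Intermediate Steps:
D = -18 (D = -59 - 1*(-41) = -59 + 41 = -18)
t(G) = G + 2*G**2 (t(G) = (G**2 + G**2) + G = 2*G**2 + G = G + 2*G**2)
F(U) = -18/(U*(1 + 2*U)) (F(U) = -18*1/(U*(1 + 2*U)) = -18/(U*(1 + 2*U)))
(-25605 - 25776) + F(56) = (-25605 - 25776) - 18/(56*(1 + 2*56)) = -51381 - 18*1/56/(1 + 112) = -51381 - 18*1/56/113 = -51381 - 18*1/56*1/113 = -51381 - 9/3164 = -162569493/3164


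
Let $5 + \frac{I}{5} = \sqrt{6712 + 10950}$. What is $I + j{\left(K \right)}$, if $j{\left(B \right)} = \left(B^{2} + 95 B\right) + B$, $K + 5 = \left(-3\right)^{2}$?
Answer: $375 + 5 \sqrt{17662} \approx 1039.5$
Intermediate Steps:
$K = 4$ ($K = -5 + \left(-3\right)^{2} = -5 + 9 = 4$)
$j{\left(B \right)} = B^{2} + 96 B$
$I = -25 + 5 \sqrt{17662}$ ($I = -25 + 5 \sqrt{6712 + 10950} = -25 + 5 \sqrt{17662} \approx 639.49$)
$I + j{\left(K \right)} = \left(-25 + 5 \sqrt{17662}\right) + 4 \left(96 + 4\right) = \left(-25 + 5 \sqrt{17662}\right) + 4 \cdot 100 = \left(-25 + 5 \sqrt{17662}\right) + 400 = 375 + 5 \sqrt{17662}$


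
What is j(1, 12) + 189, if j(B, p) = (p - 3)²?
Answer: 270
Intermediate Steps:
j(B, p) = (-3 + p)²
j(1, 12) + 189 = (-3 + 12)² + 189 = 9² + 189 = 81 + 189 = 270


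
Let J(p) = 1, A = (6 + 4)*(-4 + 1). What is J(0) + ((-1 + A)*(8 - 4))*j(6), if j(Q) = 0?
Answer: 1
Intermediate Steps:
A = -30 (A = 10*(-3) = -30)
J(0) + ((-1 + A)*(8 - 4))*j(6) = 1 + ((-1 - 30)*(8 - 4))*0 = 1 - 31*4*0 = 1 - 124*0 = 1 + 0 = 1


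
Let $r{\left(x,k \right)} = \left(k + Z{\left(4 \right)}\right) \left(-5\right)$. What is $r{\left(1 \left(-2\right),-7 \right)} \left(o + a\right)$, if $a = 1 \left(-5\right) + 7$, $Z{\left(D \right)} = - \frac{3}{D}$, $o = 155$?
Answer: $\frac{24335}{4} \approx 6083.8$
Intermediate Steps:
$a = 2$ ($a = -5 + 7 = 2$)
$r{\left(x,k \right)} = \frac{15}{4} - 5 k$ ($r{\left(x,k \right)} = \left(k - \frac{3}{4}\right) \left(-5\right) = \left(- \frac{3}{4} + k\right) \left(-5\right) = \frac{15}{4} - 5 k$)
$r{\left(1 \left(-2\right),-7 \right)} \left(o + a\right) = \left(\frac{15}{4} - -35\right) \left(155 + 2\right) = \left(\frac{15}{4} + 35\right) 157 = \frac{155}{4} \cdot 157 = \frac{24335}{4}$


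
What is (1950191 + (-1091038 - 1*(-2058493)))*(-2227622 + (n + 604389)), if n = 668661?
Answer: -2785103177512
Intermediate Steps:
(1950191 + (-1091038 - 1*(-2058493)))*(-2227622 + (n + 604389)) = (1950191 + (-1091038 - 1*(-2058493)))*(-2227622 + (668661 + 604389)) = (1950191 + (-1091038 + 2058493))*(-2227622 + 1273050) = (1950191 + 967455)*(-954572) = 2917646*(-954572) = -2785103177512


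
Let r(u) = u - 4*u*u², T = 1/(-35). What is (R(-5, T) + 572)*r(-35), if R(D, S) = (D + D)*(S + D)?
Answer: 106700220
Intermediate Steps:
T = -1/35 ≈ -0.028571
r(u) = u - 4*u³
R(D, S) = 2*D*(D + S) (R(D, S) = (2*D)*(D + S) = 2*D*(D + S))
(R(-5, T) + 572)*r(-35) = (2*(-5)*(-5 - 1/35) + 572)*(-35 - 4*(-35)³) = (2*(-5)*(-176/35) + 572)*(-35 - 4*(-42875)) = (352/7 + 572)*(-35 + 171500) = (4356/7)*171465 = 106700220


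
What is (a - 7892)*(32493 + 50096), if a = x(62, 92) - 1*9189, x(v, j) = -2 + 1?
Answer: -1410785298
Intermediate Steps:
x(v, j) = -1
a = -9190 (a = -1 - 1*9189 = -1 - 9189 = -9190)
(a - 7892)*(32493 + 50096) = (-9190 - 7892)*(32493 + 50096) = -17082*82589 = -1410785298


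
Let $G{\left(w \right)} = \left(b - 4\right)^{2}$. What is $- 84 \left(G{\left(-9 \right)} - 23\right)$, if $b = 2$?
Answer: $1596$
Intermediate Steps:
$G{\left(w \right)} = 4$ ($G{\left(w \right)} = \left(2 - 4\right)^{2} = \left(-2\right)^{2} = 4$)
$- 84 \left(G{\left(-9 \right)} - 23\right) = - 84 \left(4 - 23\right) = \left(-84\right) \left(-19\right) = 1596$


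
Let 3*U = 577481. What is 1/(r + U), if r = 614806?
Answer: 3/2421899 ≈ 1.2387e-6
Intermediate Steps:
U = 577481/3 (U = (1/3)*577481 = 577481/3 ≈ 1.9249e+5)
1/(r + U) = 1/(614806 + 577481/3) = 1/(2421899/3) = 3/2421899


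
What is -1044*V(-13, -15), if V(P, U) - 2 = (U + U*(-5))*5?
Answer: -315288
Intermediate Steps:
V(P, U) = 2 - 20*U (V(P, U) = 2 + (U + U*(-5))*5 = 2 + (U - 5*U)*5 = 2 - 4*U*5 = 2 - 20*U)
-1044*V(-13, -15) = -1044*(2 - 20*(-15)) = -1044*(2 + 300) = -1044*302 = -315288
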